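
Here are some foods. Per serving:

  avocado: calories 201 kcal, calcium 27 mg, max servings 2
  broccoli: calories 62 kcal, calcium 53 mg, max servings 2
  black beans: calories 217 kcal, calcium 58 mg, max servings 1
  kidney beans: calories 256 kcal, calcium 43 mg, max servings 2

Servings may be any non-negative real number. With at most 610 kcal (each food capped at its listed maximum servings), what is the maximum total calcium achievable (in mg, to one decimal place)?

Calcium per kcal: broccoli 0.8548, black beans 0.2673, kidney beans 0.168, avocado 0.1343.
Take 2 servings of broccoli: uses 124 kcal, +106.0 mg calcium (running total 106.0 mg).
Take 1 serving of black beans: uses 217 kcal, +58.0 mg calcium (running total 164.0 mg).
Take 1.051 servings of kidney beans: uses 269 kcal, +45.2 mg calcium (running total 209.2 mg).
Filling greedily by calcium-per-kcal is optimal for one linear limit, giving 209.2 mg.

209.2 mg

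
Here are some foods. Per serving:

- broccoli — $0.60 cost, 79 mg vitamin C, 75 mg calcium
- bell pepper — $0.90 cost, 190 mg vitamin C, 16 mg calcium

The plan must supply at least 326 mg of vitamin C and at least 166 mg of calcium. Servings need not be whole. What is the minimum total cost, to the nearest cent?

$2.00

An LP optimum is at a vertex; with two nutrient constraints at most two foods are used. Check each candidate.
broccoli only: max(326/79, 166/75) = 4.127 servings → $2.48.
bell pepper only: max(326/190, 166/16) = 10.38 servings → $9.34.
broccoli + bell pepper with both tight: 2.027 servings and 0.8729 servings → $2.00.
So the least-cost plan costs $2.00.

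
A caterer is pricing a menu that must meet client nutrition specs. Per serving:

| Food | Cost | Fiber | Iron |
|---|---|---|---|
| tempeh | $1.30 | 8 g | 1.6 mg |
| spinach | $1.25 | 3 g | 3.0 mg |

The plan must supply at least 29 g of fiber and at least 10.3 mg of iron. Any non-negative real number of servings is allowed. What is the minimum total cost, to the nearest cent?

$6.14

Compare the cost at each extreme point of the feasible region.
tempeh only: max(29/8, 10.3/1.6) = 6.438 servings → $8.37.
spinach only: max(29/3, 10.3/3.0) = 9.667 servings → $12.08.
tempeh + spinach with both tight: 2.922 servings and 1.875 servings → $6.14.
Cheapest feasible corner: $6.14.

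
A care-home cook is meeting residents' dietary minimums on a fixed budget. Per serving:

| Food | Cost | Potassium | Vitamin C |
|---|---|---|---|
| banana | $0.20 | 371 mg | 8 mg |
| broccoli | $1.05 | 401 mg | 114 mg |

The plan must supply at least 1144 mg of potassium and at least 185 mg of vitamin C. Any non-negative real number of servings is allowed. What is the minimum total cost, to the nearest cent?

$1.89

banana only: max(1144/371, 185/8) = 23.12 servings → $4.62.
broccoli only: max(1144/401, 185/114) = 2.853 servings → $3.00.
banana + broccoli with both tight: 1.439 servings and 1.522 servings → $1.89.
So the least-cost plan costs $1.89.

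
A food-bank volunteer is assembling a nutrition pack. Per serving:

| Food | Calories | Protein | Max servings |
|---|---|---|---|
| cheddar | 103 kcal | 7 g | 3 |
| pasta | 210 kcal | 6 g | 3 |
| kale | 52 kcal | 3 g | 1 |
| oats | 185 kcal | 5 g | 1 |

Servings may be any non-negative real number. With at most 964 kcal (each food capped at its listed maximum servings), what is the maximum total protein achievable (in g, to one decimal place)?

41.2 g

Protein per kcal: cheddar 0.06796, kale 0.05769, pasta 0.02857, oats 0.02703.
Take 3 servings of cheddar: uses 309 kcal, +21.0 g protein (running total 21.0 g).
Take 1 serving of kale: uses 52 kcal, +3.0 g protein (running total 24.0 g).
Take 2.871 servings of pasta: uses 603 kcal, +17.2 g protein (running total 41.2 g).
Greedy by best ratio exhausts the calories allowance optimally: 41.2 g.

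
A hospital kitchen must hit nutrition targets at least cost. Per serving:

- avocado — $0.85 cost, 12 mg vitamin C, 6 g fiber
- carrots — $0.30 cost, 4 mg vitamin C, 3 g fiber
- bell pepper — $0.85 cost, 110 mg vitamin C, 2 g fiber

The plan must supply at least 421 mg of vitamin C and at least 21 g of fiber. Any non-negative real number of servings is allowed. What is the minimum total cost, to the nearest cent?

$4.48

Minimising a linear cost over {vitamin C ≥ 421, fiber ≥ 21, servings ≥ 0} — the optimum is at a vertex, using one or two foods.
avocado only: max(421/12, 21/6) = 35.08 servings → $29.82.
carrots only: max(421/4, 21/3) = 105.2 servings → $31.57.
bell pepper only: max(421/110, 21/2) = 10.5 servings → $8.93.
avocado + carrots with both targets exact would need a negative amount; discard.
avocado + bell pepper with both tight: 2.308 servings and 3.575 servings → $5.00.
carrots + bell pepper with both tight: 4.559 servings and 3.661 servings → $4.48.
So the least-cost plan costs $4.48.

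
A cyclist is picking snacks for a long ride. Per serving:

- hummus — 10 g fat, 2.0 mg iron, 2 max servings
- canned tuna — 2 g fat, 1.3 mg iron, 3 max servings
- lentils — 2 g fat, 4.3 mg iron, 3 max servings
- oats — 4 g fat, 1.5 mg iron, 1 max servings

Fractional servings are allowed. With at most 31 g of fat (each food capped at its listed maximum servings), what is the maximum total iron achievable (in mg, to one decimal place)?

21.3 mg

Iron per g fat: lentils 2.15, canned tuna 0.65, oats 0.375, hummus 0.2.
Take 3 servings of lentils: uses 6 g fat, +12.9 mg iron (running total 12.9 mg).
Take 3 servings of canned tuna: uses 6 g fat, +3.9 mg iron (running total 16.8 mg).
Take 1 serving of oats: uses 4 g fat, +1.5 mg iron (running total 18.3 mg).
Take 1.5 servings of hummus: uses 15 g fat, +3.0 mg iron (running total 21.3 mg).
Greedy by best ratio exhausts the fat allowance optimally: 21.3 mg.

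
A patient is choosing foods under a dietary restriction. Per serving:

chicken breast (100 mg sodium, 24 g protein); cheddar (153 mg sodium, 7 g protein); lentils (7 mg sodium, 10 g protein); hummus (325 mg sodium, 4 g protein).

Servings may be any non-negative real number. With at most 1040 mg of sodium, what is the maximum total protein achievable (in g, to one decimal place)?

1485.7 g

Protein per mg sodium: lentils 1.429, chicken breast 0.24, cheddar 0.04575, hummus 0.01231.
With no serving limits, spend the whole sodium allowance on lentils: 1040 mg / 7 mg × 10 g = 1485.7 g.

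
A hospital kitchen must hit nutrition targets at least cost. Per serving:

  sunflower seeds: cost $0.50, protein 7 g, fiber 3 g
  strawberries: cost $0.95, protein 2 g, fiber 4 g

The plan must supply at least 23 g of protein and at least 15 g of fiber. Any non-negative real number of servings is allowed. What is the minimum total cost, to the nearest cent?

$2.50

The cheapest plan sits at a corner of the feasible region — with two constraints it uses at most two foods.
sunflower seeds only: max(23/7, 15/3) = 5 servings → $2.50.
strawberries only: max(23/2, 15/4) = 11.5 servings → $10.93.
sunflower seeds + strawberries with both tight: 2.818 servings and 1.636 servings → $2.96.
Cheapest feasible corner: $2.50.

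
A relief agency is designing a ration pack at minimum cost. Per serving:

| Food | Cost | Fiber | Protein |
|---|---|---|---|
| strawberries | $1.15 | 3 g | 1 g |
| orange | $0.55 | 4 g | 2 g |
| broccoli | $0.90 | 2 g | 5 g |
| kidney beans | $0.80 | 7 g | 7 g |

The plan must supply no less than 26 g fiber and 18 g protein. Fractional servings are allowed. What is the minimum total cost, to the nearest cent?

strawberries only: max(26/3, 18/1) = 18 servings → $20.70.
orange only: max(26/4, 18/2) = 9 servings → $4.95.
broccoli only: max(26/2, 18/5) = 13 servings → $11.70.
kidney beans only: max(26/7, 18/7) = 3.714 servings → $2.97.
strawberries + orange: intersection lies outside the first quadrant.
strawberries + broccoli with both tight: 7.231 servings and 2.154 servings → $10.25.
strawberries + kidney beans with both tight: 4 servings and 2 servings → $6.20.
orange + broccoli with both tight: 5.875 servings and 1.25 servings → $4.36.
orange + kidney beans with both tight: 4 servings and 1.429 servings → $3.34.
broccoli + kidney beans with both targets exact would need a negative amount; discard.
Cheapest feasible corner: $2.97.

$2.97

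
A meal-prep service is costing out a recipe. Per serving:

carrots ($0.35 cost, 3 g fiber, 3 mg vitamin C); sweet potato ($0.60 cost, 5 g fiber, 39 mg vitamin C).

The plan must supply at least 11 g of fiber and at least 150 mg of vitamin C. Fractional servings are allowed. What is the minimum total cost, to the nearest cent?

$2.31

At the optimum either one food covers both requirements or two foods hit both targets exactly; no other combination can be cheaper.
carrots only: max(11/3, 150/3) = 50 servings → $17.50.
sweet potato only: max(11/5, 150/39) = 3.846 servings → $2.31.
carrots + sweet potato: the both-tight solution has a negative serving — not a feasible corner.
So the least-cost plan costs $2.31.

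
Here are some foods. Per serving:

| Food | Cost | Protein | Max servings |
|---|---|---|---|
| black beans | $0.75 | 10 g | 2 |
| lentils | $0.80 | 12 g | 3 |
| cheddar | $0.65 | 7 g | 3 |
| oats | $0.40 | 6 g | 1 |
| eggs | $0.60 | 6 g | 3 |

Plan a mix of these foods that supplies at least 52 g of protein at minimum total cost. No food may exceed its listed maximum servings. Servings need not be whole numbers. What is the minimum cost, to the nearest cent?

Cost per g of protein: lentils $0.0667, oats $0.0667, black beans $0.0750, cheddar $0.0929, eggs $0.1000.
Take 3 servings of lentils: +36.0 g protein for $2.40 (total $2.40, still need 16.0 g).
Take 1 serving of oats: +6.0 g protein for $0.40 (total $2.80, still need 10.0 g).
Take 1 serving of black beans: +10.0 g protein for $0.75 (total $3.55, still need 0.0 g).
Greedy by cheapest-per-g is optimal for a single linear constraint, so the minimum cost is $3.55.

$3.55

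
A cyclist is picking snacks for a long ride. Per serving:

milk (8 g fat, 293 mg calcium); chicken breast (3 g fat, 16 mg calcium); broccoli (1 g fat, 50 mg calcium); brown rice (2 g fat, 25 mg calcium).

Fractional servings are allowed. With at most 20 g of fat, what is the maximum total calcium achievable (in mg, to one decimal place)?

1000.0 mg

Calcium per g fat: broccoli 50, milk 36.62, brown rice 12.5, chicken breast 5.333.
With no serving limits, spend the whole fat allowance on broccoli: 20 g / 1 g × 50 mg = 1000.0 mg.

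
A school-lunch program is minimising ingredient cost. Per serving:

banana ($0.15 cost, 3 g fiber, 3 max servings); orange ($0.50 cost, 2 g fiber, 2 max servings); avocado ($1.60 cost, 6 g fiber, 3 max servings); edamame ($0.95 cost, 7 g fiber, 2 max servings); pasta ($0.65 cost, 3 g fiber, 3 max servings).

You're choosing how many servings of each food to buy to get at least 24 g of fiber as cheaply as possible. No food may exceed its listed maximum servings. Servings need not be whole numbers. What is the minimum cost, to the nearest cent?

Cost per g of fiber: banana $0.0500, edamame $0.1357, pasta $0.2167, orange $0.2500, avocado $0.2667.
Take 3 servings of banana: +9.0 g fiber for $0.45 (total $0.45, still need 15.0 g).
Take 2 servings of edamame: +14.0 g fiber for $1.90 (total $2.35, still need 1.0 g).
Take 0.3333 servings of pasta: +1.0 g fiber for $0.22 (total $2.57, still need 0.0 g).
Greedy by cheapest-per-g is optimal for a single linear constraint, so the minimum cost is $2.57.

$2.57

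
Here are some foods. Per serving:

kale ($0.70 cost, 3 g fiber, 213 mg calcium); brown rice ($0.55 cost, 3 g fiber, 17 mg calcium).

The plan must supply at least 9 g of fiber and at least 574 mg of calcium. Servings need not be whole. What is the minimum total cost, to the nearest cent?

$2.05

kale only: max(9/3, 574/213) = 3 servings → $2.10.
brown rice only: max(9/3, 574/17) = 33.76 servings → $18.57.
kale + brown rice with both tight: 2.668 servings and 0.3316 servings → $2.05.
The minimum over all feasible corners is $2.05.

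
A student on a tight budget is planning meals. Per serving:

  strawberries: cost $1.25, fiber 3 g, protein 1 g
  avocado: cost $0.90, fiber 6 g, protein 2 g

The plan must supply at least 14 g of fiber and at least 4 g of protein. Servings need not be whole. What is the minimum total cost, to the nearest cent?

This is a tiny linear program; its minimum lies at a vertex of the feasible set. List the vertices and price them.
strawberries only: max(14/3, 4/1) = 4.667 servings → $5.83.
avocado only: max(14/6, 4/2) = 2.333 servings → $2.10.
strawberries + avocado (both tight): parallel constraints — no distinct corner.
Cheapest feasible corner: $2.10.

$2.10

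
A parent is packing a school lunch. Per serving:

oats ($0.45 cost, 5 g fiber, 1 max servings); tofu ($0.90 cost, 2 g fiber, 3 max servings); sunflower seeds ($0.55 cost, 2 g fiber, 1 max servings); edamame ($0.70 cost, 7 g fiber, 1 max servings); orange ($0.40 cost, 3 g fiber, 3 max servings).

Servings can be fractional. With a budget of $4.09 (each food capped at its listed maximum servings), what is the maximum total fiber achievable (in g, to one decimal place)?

25.6 g

Fiber per dollar: oats 11.11, edamame 10, orange 7.5, sunflower seeds 3.636, tofu 2.222.
Take 1 serving of oats: spends $0.45, +5.0 g fiber (running total 5.0 g).
Take 1 serving of edamame: spends $0.70, +7.0 g fiber (running total 12.0 g).
Take 3 servings of orange: spends $1.20, +9.0 g fiber (running total 21.0 g).
Take 1 serving of sunflower seeds: spends $0.55, +2.0 g fiber (running total 23.0 g).
Take 1.322 servings of tofu: spends $1.19, +2.6 g fiber (running total 25.6 g).
Filling greedily by fiber-per-dollar is optimal for one linear limit, giving 25.6 g.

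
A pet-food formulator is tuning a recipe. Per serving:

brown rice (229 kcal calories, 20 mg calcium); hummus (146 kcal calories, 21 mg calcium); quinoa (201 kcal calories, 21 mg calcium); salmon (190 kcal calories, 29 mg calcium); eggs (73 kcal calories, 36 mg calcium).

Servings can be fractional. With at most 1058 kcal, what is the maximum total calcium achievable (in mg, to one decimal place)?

521.8 mg

Calcium per kcal: eggs 0.4932, salmon 0.1526, hummus 0.1438, quinoa 0.1045, brown rice 0.08734.
With no serving limits, spend the whole calories allowance on eggs: 1058 kcal / 73 kcal × 36 mg = 521.8 mg.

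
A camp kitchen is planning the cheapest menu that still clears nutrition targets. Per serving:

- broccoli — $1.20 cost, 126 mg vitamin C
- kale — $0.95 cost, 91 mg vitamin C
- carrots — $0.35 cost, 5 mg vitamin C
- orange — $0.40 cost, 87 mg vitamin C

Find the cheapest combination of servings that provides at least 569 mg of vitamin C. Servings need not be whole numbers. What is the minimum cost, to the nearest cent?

$2.62

Cost per mg of vitamin C: orange $0.0046, broccoli $0.0095, kale $0.0104, carrots $0.0700.
With no serving limits, use only orange: 569 mg / 87 mg = 6.54 servings × $0.40 = $2.62.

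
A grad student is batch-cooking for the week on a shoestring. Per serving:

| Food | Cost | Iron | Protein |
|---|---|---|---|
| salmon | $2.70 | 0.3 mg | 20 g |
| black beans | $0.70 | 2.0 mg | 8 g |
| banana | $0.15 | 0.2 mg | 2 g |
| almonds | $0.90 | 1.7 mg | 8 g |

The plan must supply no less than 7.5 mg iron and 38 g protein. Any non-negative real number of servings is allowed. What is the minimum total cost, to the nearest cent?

An LP optimum is at a vertex; with two nutrient constraints at most two foods are used. Check each candidate.
salmon only: max(7.5/0.3, 38/20) = 25 servings → $67.50.
black beans only: max(7.5/2.0, 38/8) = 4.75 servings → $3.33.
banana only: max(7.5/0.2, 38/2) = 37.5 servings → $5.62.
almonds only: max(7.5/1.7, 38/8) = 4.75 servings → $4.28.
salmon + black beans with both tight: 0.4255 servings and 3.686 servings → $3.73.
salmon + banana: intersection lies outside the first quadrant.
salmon + almonds with both tight: 0.1456 servings and 4.386 servings → $4.34.
black beans + banana with both tight: 3.083 servings and 6.667 servings → $3.16.
black beans + almonds with both targets exact would need a negative amount; discard.
banana + almonds with both tight: 2.556 servings and 4.111 servings → $4.08.
So the least-cost plan costs $3.16.

$3.16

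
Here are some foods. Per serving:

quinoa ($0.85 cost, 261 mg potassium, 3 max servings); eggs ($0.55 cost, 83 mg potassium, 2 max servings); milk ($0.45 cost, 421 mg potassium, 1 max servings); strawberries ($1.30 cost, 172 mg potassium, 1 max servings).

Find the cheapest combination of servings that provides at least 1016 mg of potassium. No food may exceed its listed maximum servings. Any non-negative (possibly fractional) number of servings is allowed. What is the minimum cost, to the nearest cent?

Cost per mg of potassium: milk $0.0011, quinoa $0.0033, eggs $0.0066, strawberries $0.0076.
Take 1 serving of milk: +421.0 mg potassium for $0.45 (total $0.45, still need 595.0 mg).
Take 2.28 servings of quinoa: +595.0 mg potassium for $1.94 (total $2.39, still need 0.0 mg).
Filling from the cheapest source first is optimal under one linear minimum: $2.39.

$2.39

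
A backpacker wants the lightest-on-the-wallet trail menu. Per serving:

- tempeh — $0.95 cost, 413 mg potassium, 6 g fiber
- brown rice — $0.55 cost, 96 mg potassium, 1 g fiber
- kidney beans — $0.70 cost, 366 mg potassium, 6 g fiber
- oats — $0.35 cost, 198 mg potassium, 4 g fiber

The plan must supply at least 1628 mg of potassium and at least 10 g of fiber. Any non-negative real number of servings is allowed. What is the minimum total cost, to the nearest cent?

$2.88

An LP optimum is at a vertex; with two nutrient constraints at most two foods are used. Check each candidate.
tempeh only: max(1628/413, 10/6) = 3.942 servings → $3.74.
brown rice only: max(1628/96, 10/1) = 16.96 servings → $9.33.
kidney beans only: max(1628/366, 10/6) = 4.448 servings → $3.11.
oats only: max(1628/198, 10/4) = 8.222 servings → $2.88.
tempeh + brown rice: intersection lies outside the first quadrant.
tempeh + kidney beans with both targets exact would need a negative amount; discard.
tempeh + oats: intersection lies outside the first quadrant.
brown rice + kidney beans: the both-tight solution has a negative serving — not a feasible corner.
brown rice + oats: the both-tight solution has a negative serving — not a feasible corner.
kidney beans + oats: the both-tight solution has a negative serving — not a feasible corner.
Cheapest feasible corner: $2.88.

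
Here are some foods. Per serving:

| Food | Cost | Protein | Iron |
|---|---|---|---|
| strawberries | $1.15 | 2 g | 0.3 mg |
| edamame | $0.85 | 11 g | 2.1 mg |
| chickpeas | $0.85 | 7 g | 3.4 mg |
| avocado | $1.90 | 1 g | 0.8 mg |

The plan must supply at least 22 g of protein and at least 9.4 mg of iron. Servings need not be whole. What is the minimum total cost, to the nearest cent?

strawberries only: max(22/2, 9.4/0.3) = 31.33 servings → $36.03.
edamame only: max(22/11, 9.4/2.1) = 4.476 servings → $3.80.
chickpeas only: max(22/7, 9.4/3.4) = 3.143 servings → $2.67.
avocado only: max(22/1, 9.4/0.8) = 22 servings → $41.80.
strawberries + edamame: the both-tight solution has a negative serving — not a feasible corner.
strawberries + chickpeas with both tight: 1.915 servings and 2.596 servings → $4.41.
strawberries + avocado with both tight: 6.308 servings and 9.385 servings → $25.08.
edamame + chickpeas with both tight: 0.3965 servings and 2.52 servings → $2.48.
edamame + avocado with both tight: 1.224 servings and 8.537 servings → $17.26.
chickpeas + avocado with both targets exact would need a negative amount; discard.
The minimum over all feasible corners is $2.48.

$2.48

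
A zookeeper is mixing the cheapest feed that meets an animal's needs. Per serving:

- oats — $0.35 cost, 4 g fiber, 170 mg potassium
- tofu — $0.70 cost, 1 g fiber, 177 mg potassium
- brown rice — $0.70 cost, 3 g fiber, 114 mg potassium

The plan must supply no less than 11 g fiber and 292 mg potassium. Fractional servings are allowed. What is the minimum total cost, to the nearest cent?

For a min-cost LP with two ≥-constraints, a basic feasible solution has at most two positive variables.
oats only: max(11/4, 292/170) = 2.75 servings → $0.96.
tofu only: max(11/1, 292/177) = 11 servings → $7.70.
brown rice only: max(11/3, 292/114) = 3.667 servings → $2.57.
oats + tofu with both targets exact would need a negative amount; discard.
oats + brown rice: intersection lies outside the first quadrant.
tofu + brown rice: intersection lies outside the first quadrant.
The minimum over all feasible corners is $0.96.

$0.96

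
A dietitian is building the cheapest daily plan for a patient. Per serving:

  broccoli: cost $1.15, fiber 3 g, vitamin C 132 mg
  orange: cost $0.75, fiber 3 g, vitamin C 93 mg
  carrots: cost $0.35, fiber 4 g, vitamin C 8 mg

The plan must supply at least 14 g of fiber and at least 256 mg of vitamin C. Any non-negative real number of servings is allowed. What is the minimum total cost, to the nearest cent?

$2.50

Minimising a linear cost over {fiber ≥ 14, vitamin C ≥ 256, servings ≥ 0} — the optimum is at a vertex, using one or two foods.
broccoli only: max(14/3, 256/132) = 4.667 servings → $5.37.
orange only: max(14/3, 256/93) = 4.667 servings → $3.50.
carrots only: max(14/4, 256/8) = 32 servings → $11.20.
broccoli + orange: the both-tight solution has a negative serving — not a feasible corner.
broccoli + carrots with both tight: 1.81 servings and 2.143 servings → $2.83.
orange + carrots with both tight: 2.621 servings and 1.534 servings → $2.50.
Cheapest feasible corner: $2.50.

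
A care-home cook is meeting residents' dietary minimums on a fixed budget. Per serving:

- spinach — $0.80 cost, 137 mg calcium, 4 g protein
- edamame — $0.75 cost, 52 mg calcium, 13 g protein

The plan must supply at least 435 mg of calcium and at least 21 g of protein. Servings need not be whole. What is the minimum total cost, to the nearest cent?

$2.86

The cheapest plan sits at a corner of the feasible region — with two constraints it uses at most two foods.
spinach only: max(435/137, 21/4) = 5.25 servings → $4.20.
edamame only: max(435/52, 21/13) = 8.365 servings → $6.27.
spinach + edamame with both tight: 2.901 servings and 0.7228 servings → $2.86.
The minimum over all feasible corners is $2.86.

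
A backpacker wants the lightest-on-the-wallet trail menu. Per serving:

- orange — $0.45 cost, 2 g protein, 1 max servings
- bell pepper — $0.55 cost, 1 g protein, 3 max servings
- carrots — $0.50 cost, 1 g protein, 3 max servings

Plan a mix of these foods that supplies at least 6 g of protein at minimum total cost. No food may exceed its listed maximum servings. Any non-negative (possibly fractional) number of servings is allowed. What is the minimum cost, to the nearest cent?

$2.50

Cost per g of protein: orange $0.2250, carrots $0.5000, bell pepper $0.5500.
Take 1 serving of orange: +2.0 g protein for $0.45 (total $0.45, still need 4.0 g).
Take 3 servings of carrots: +3.0 g protein for $1.50 (total $1.95, still need 1.0 g).
Take 1 serving of bell pepper: +1.0 g protein for $0.55 (total $2.50, still need 0.0 g).
Greedy by cheapest-per-g is optimal for a single linear constraint, so the minimum cost is $2.50.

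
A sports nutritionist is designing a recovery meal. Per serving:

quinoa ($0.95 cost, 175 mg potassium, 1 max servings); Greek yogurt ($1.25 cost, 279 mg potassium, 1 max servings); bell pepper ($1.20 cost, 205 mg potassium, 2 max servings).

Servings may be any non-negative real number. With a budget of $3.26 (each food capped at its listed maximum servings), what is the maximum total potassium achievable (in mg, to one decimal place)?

Potassium per dollar: Greek yogurt 223.2, quinoa 184.2, bell pepper 170.8.
Take 1 serving of Greek yogurt: spends $1.25, +279.0 mg potassium (running total 279.0 mg).
Take 1 serving of quinoa: spends $0.95, +175.0 mg potassium (running total 454.0 mg).
Take 0.8833 servings of bell pepper: spends $1.06, +181.1 mg potassium (running total 635.1 mg).
Filling greedily by potassium-per-dollar is optimal for one linear limit, giving 635.1 mg.

635.1 mg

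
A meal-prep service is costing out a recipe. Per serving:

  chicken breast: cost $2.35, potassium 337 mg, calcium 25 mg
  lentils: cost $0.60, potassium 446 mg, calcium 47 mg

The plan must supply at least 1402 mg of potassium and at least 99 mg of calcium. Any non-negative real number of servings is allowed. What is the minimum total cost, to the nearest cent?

This is a tiny linear program; its minimum lies at a vertex of the feasible set. List the vertices and price them.
chicken breast only: max(1402/337, 99/25) = 4.16 servings → $9.78.
lentils only: max(1402/446, 99/47) = 3.143 servings → $1.89.
chicken breast + lentils with both targets exact would need a negative amount; discard.
Cheapest feasible corner: $1.89.

$1.89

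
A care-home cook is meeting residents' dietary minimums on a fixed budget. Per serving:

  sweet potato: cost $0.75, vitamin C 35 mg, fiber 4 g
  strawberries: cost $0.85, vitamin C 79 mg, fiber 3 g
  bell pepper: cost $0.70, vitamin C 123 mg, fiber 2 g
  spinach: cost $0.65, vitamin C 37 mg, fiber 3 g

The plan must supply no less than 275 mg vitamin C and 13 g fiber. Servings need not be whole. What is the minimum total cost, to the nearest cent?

A basic optimal solution has at most two foods positive. Try each food alone and each pair with both targets met exactly.
sweet potato only: max(275/35, 13/4) = 7.857 servings → $5.89.
strawberries only: max(275/79, 13/3) = 4.333 servings → $3.68.
bell pepper only: max(275/123, 13/2) = 6.5 servings → $4.55.
spinach only: max(275/37, 13/3) = 7.432 servings → $4.83.
sweet potato + strawberries with both tight: 0.9573 servings and 3.057 servings → $3.32.
sweet potato + bell pepper with both tight: 2.486 servings and 1.528 servings → $2.93.
sweet potato + spinach: intersection lies outside the first quadrant.
strawberries + bell pepper with both targets exact would need a negative amount; discard.
strawberries + spinach with both tight: 2.73 servings and 1.603 servings → $3.36.
bell pepper + spinach with both tight: 1.166 servings and 3.556 servings → $3.13.
The minimum over all feasible corners is $2.93.

$2.93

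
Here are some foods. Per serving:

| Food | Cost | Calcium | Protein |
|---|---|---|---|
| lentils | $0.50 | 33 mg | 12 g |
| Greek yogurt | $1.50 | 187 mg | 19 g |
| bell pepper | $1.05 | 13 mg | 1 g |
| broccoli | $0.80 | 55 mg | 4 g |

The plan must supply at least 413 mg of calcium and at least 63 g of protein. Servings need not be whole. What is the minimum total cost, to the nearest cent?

$3.89

The cheapest plan sits at a corner of the feasible region — with two constraints it uses at most two foods.
lentils only: max(413/33, 63/12) = 12.52 servings → $6.26.
Greek yogurt only: max(413/187, 63/19) = 3.316 servings → $4.97.
bell pepper only: max(413/13, 63/1) = 63 servings → $66.15.
broccoli only: max(413/55, 63/4) = 15.75 servings → $12.60.
lentils + Greek yogurt with both tight: 2.433 servings and 1.779 servings → $3.89.
lentils + bell pepper with both tight: 3.301 servings and 23.39 servings → $26.21.
lentils + broccoli with both tight: 3.434 servings and 5.449 servings → $6.08.
Greek yogurt + bell pepper with both targets exact would need a negative amount; discard.
Greek yogurt + broccoli: intersection lies outside the first quadrant.
bell pepper + broccoli: the both-tight solution has a negative serving — not a feasible corner.
Cheapest feasible corner: $3.89.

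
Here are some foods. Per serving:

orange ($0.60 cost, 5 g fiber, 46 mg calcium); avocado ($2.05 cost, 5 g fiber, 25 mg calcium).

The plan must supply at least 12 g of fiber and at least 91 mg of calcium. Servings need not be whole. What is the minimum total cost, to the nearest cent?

Two binding constraints pin down two serving amounts, so the optimal mix uses at most two foods. The candidates are each food alone (scaled to the tighter of fiber/calcium) and each pair with both constraints tight.
orange only: max(12/5, 91/46) = 2.4 servings → $1.44.
avocado only: max(12/5, 91/25) = 3.64 servings → $7.46.
orange + avocado with both tight: 1.476 servings and 0.9238 servings → $2.78.
Cheapest feasible corner: $1.44.

$1.44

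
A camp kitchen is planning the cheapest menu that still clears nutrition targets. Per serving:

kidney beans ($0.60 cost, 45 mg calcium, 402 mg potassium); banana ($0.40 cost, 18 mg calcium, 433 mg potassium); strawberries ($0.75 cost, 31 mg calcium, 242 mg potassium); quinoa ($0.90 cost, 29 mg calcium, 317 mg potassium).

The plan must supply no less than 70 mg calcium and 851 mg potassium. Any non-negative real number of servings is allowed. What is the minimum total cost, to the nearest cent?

An LP optimum is at a vertex; with two nutrient constraints at most two foods are used. Check each candidate.
kidney beans only: max(70/45, 851/402) = 2.117 servings → $1.27.
banana only: max(70/18, 851/433) = 3.889 servings → $1.56.
strawberries only: max(70/31, 851/242) = 3.517 servings → $2.64.
quinoa only: max(70/29, 851/317) = 2.685 servings → $2.42.
kidney beans + banana with both tight: 1.224 servings and 0.829 servings → $1.07.
kidney beans + strawberries: intersection lies outside the first quadrant.
kidney beans + quinoa with both targets exact would need a negative amount; discard.
banana + strawberries with both tight: 1.041 servings and 1.653 servings → $1.66.
banana + quinoa with both tight: 0.3633 servings and 2.188 servings → $2.11.
strawberries + quinoa: the both-tight solution has a negative serving — not a feasible corner.
The minimum over all feasible corners is $1.07.

$1.07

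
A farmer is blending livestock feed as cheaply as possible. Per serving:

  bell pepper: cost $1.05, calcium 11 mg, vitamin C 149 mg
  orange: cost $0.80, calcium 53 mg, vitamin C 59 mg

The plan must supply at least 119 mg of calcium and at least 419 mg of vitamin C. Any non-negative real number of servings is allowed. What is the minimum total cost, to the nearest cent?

bell pepper only: max(119/11, 419/149) = 10.82 servings → $11.36.
orange only: max(119/53, 419/59) = 7.102 servings → $5.68.
bell pepper + orange with both tight: 2.095 servings and 1.81 servings → $3.65.
Cheapest feasible corner: $3.65.

$3.65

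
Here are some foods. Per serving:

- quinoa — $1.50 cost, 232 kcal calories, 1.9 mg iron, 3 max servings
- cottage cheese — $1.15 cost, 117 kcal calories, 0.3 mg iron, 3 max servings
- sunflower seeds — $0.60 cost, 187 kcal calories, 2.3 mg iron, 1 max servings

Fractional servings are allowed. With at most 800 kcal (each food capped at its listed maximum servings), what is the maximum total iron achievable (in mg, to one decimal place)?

7.3 mg

Iron per kcal: sunflower seeds 0.0123, quinoa 0.00819, cottage cheese 0.002564.
Take 1 serving of sunflower seeds: uses 187 kcal, +2.3 mg iron (running total 2.3 mg).
Take 2.642 servings of quinoa: uses 613 kcal, +5.0 mg iron (running total 7.3 mg).
Greedy by best ratio exhausts the calories allowance optimally: 7.3 mg.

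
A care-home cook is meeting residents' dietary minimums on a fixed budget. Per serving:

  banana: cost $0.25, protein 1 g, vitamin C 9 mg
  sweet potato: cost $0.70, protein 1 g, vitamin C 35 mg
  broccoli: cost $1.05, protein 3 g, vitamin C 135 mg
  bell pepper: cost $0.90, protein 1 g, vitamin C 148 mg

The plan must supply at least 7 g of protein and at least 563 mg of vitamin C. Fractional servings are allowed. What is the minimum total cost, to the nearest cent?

$3.77

At the optimum either one food covers both requirements or two foods hit both targets exactly; no other combination can be cheaper.
banana only: max(7/1, 563/9) = 62.56 servings → $15.64.
sweet potato only: max(7/1, 563/35) = 16.09 servings → $11.26.
broccoli only: max(7/3, 563/135) = 4.17 servings → $4.38.
bell pepper only: max(7/1, 563/148) = 7 servings → $6.30.
banana + sweet potato: the both-tight solution has a negative serving — not a feasible corner.
banana + broccoli: the both-tight solution has a negative serving — not a feasible corner.
banana + bell pepper with both tight: 3.403 servings and 3.597 servings → $4.09.
sweet potato + broccoli with both targets exact would need a negative amount; discard.
sweet potato + bell pepper with both tight: 4.186 servings and 2.814 servings → $5.46.
broccoli + bell pepper with both tight: 1.531 servings and 2.408 servings → $3.77.
Cheapest feasible corner: $3.77.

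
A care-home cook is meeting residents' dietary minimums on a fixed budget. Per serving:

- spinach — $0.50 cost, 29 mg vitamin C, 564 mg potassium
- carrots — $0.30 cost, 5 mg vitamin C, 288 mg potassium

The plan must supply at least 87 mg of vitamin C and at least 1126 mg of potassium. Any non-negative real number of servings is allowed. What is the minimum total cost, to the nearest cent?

Check every corner: each single food scaled to meet both minima, and each pair solved so both constraints bind.
spinach only: max(87/29, 1126/564) = 3 servings → $1.50.
carrots only: max(87/5, 1126/288) = 17.4 servings → $5.22.
spinach + carrots: intersection lies outside the first quadrant.
So the least-cost plan costs $1.50.

$1.50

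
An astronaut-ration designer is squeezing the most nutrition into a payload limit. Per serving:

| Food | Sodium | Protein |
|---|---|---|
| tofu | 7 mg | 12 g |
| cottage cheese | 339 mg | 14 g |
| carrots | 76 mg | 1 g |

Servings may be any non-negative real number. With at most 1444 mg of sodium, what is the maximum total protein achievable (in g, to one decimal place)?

Protein per mg sodium: tofu 1.714, cottage cheese 0.0413, carrots 0.01316.
With no serving limits, spend the whole sodium allowance on tofu: 1444 mg / 7 mg × 12 g = 2475.4 g.

2475.4 g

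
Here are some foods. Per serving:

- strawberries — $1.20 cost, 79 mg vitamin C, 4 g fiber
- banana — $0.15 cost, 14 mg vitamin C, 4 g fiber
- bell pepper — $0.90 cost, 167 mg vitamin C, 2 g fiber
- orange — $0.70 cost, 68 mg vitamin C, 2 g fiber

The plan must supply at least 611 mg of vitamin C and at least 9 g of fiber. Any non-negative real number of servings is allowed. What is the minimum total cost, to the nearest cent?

This is a tiny linear program; its minimum lies at a vertex of the feasible set. List the vertices and price them.
strawberries only: max(611/79, 9/4) = 7.734 servings → $9.28.
banana only: max(611/14, 9/4) = 43.64 servings → $6.55.
bell pepper only: max(611/167, 9/2) = 4.5 servings → $4.05.
orange only: max(611/68, 9/2) = 8.985 servings → $6.29.
strawberries + banana: intersection lies outside the first quadrant.
strawberries + bell pepper with both tight: 0.551 servings and 3.398 servings → $3.72.
strawberries + orange: the both-tight solution has a negative serving — not a feasible corner.
banana + bell pepper with both tight: 0.4391 servings and 3.622 servings → $3.33.
banana + orange with both targets exact would need a negative amount; discard.
bell pepper + orange with both tight: 3.081 servings and 1.419 servings → $3.77.
Cheapest feasible corner: $3.33.

$3.33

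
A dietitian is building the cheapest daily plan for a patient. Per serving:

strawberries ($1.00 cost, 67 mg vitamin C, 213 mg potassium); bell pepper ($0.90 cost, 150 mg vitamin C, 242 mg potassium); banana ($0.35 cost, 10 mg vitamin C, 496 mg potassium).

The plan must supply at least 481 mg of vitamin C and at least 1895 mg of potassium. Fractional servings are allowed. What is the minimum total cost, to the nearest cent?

At the optimum either one food covers both requirements or two foods hit both targets exactly; no other combination can be cheaper.
strawberries only: max(481/67, 1895/213) = 8.897 servings → $8.90.
bell pepper only: max(481/150, 1895/242) = 7.831 servings → $7.05.
banana only: max(481/10, 1895/496) = 48.1 servings → $16.84.
strawberries + bell pepper: the both-tight solution has a negative serving — not a feasible corner.
strawberries + banana with both tight: 7.061 servings and 0.7881 servings → $7.34.
bell pepper + banana with both tight: 3.051 servings and 2.332 servings → $3.56.
Cheapest feasible corner: $3.56.

$3.56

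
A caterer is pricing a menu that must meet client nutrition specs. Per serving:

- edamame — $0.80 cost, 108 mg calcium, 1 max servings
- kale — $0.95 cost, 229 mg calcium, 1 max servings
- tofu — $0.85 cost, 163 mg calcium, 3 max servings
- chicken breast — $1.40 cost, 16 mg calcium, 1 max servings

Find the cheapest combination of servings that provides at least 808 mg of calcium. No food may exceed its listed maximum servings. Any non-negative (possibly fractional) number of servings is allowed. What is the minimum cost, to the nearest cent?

$4.17

Cost per mg of calcium: kale $0.0041, tofu $0.0052, edamame $0.0074, chicken breast $0.0875.
Take 1 serving of kale: +229.0 mg calcium for $0.95 (total $0.95, still need 579.0 mg).
Take 3 servings of tofu: +489.0 mg calcium for $2.55 (total $3.50, still need 90.0 mg).
Take 0.8333 servings of edamame: +90.0 mg calcium for $0.67 (total $4.17, still need 0.0 mg).
Filling from the cheapest source first is optimal under one linear minimum: $4.17.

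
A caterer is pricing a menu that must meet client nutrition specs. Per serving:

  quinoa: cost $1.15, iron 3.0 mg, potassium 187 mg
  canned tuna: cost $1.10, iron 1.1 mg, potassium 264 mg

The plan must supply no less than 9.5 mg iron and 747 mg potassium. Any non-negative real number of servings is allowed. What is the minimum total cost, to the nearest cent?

$4.18

At the optimum either one food covers both requirements or two foods hit both targets exactly; no other combination can be cheaper.
quinoa only: max(9.5/3.0, 747/187) = 3.995 servings → $4.59.
canned tuna only: max(9.5/1.1, 747/264) = 8.636 servings → $9.50.
quinoa + canned tuna with both tight: 2.876 servings and 0.7923 servings → $4.18.
So the least-cost plan costs $4.18.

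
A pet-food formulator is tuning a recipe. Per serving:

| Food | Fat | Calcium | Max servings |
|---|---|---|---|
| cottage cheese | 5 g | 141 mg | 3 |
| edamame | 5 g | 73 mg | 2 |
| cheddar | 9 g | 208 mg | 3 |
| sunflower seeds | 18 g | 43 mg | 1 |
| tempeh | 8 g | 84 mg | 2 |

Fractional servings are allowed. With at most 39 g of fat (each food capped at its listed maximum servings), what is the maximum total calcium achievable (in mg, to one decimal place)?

Calcium per g fat: cottage cheese 28.2, cheddar 23.11, edamame 14.6, tempeh 10.5, sunflower seeds 2.389.
Take 3 servings of cottage cheese: uses 15 g fat, +423.0 mg calcium (running total 423.0 mg).
Take 2.667 servings of cheddar: uses 24 g fat, +554.7 mg calcium (running total 977.7 mg).
Filling greedily by calcium-per-g fat is optimal for one linear limit, giving 977.7 mg.

977.7 mg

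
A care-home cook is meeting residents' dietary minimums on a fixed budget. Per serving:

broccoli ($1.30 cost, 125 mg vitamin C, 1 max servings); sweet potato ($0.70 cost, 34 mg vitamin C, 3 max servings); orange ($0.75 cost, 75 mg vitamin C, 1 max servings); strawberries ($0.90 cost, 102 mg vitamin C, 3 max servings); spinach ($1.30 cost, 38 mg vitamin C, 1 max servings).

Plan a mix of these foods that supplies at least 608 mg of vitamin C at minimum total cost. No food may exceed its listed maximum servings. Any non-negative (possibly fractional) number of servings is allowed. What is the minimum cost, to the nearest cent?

$6.85

Cost per mg of vitamin C: strawberries $0.0088, orange $0.0100, broccoli $0.0104, sweet potato $0.0206, spinach $0.0342.
Take 3 servings of strawberries: +306.0 mg vitamin C for $2.70 (total $2.70, still need 302.0 mg).
Take 1 serving of orange: +75.0 mg vitamin C for $0.75 (total $3.45, still need 227.0 mg).
Take 1 serving of broccoli: +125.0 mg vitamin C for $1.30 (total $4.75, still need 102.0 mg).
Take 3 servings of sweet potato: +102.0 mg vitamin C for $2.10 (total $6.85, still need 0.0 mg).
Greedy by cheapest-per-mg is optimal for a single linear constraint, so the minimum cost is $6.85.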